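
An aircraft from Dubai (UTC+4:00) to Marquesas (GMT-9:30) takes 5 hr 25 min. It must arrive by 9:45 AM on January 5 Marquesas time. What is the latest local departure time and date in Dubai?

5:50 PM on Jan 5

Target arrival in UTC: 9:45 AM + 9:30 = 7:15 PM on Jan 5.
Subtract 5 hours and 25 minutes → departure 1:50 PM UTC on Jan 5.
Dubai is UTC+4:00: 1:50 PM + 4:00 = 5:50 PM on Jan 5.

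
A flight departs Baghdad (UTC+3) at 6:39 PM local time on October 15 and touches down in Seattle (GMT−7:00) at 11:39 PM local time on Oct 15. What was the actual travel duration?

15 hours

Departure in UTC: 6:39 PM − 3:00 = 3:39 PM on Oct 15.
Arrival in UTC: 11:39 PM + 7:00 = 6:39 AM on Oct 16.
Elapsed = 6:39 AM − 3:39 PM (+1 day) = 15 hours.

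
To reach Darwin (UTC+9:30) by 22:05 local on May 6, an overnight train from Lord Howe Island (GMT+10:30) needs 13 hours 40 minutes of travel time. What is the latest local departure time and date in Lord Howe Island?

09:25 on May 6

Target arrival in UTC: 22:05 − 9:30 = 12:35 on May 6.
Subtract 13 hours 40 minutes → departure 22:55 UTC on May 5.
Lord Howe Island is UTC+10:30: 22:55 + 10:30 = 09:25 on May 6.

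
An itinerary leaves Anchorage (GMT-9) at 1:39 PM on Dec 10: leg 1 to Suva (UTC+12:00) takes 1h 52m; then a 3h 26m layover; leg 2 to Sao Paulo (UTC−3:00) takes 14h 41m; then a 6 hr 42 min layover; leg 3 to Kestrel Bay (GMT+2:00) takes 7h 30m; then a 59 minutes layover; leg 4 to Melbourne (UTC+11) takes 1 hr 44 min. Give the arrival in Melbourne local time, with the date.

10:33 PM on December 12

Convert departure to UTC: 1:39 PM + 9:00 = 10:39 PM UTC on Dec 10.
Add 1 hour 52 minutes leg 1 → 12:31 AM UTC (Dec 11).
Add 3 hours 26 minutes layover in Suva → 3:57 AM UTC.
Add 14 hours and 41 minutes leg 2 → 6:38 PM UTC.
Add 6 hours 42 minutes layover in Sao Paulo → 1:20 AM UTC (Dec 12).
Add 7 hours 30 minutes leg 3 → 8:50 AM UTC.
Add 59 minutes layover in Kestrel Bay → 9:49 AM UTC.
Add 1 hour and 44 minutes leg 4 → 11:33 AM UTC.
Melbourne is UTC+11:00, so local arrival = 11:33 AM + 11:00 = 10:33 PM on Dec 12.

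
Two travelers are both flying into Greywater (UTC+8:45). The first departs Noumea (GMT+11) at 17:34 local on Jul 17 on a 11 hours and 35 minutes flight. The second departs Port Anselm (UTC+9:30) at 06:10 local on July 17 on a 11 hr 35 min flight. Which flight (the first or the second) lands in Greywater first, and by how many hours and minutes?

the second, by 9 hours 54 minutes

Flight 1 in UTC: 17:34 − 11:00 = 06:34 on Jul 17.
+11 hours 35 minutes → arrive 18:09 UTC on Jul 17.
Flight 2 in UTC: 06:10 − 9:30 = 20:40 on Jul 16.
+11 hours 35 minutes → arrive 08:15 UTC on Jul 17.
Flight 2 lands earlier by 9 hours 54 minutes.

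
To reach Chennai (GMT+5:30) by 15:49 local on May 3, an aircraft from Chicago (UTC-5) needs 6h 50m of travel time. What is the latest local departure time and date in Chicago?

22:29 on May 2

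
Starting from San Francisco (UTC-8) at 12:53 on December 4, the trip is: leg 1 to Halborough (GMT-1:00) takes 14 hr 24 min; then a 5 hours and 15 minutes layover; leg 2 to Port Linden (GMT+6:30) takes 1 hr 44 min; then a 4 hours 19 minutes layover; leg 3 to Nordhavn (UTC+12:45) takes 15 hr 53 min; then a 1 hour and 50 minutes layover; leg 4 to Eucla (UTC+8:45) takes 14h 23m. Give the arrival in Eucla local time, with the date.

15:26 on December 7

Convert departure to UTC: 12:53 + 8:00 = 20:53 UTC on Dec 4.
Add 14 hours 24 minutes leg 1 → 11:17 UTC (Dec 5).
Add 5 hours 15 minutes layover in Halborough → 16:32 UTC.
Add 1 hour and 44 minutes leg 2 → 18:16 UTC.
Add 4 hours and 19 minutes layover in Port Linden → 22:35 UTC.
Add 15 hours and 53 minutes leg 3 → 14:28 UTC (Dec 6).
Add 1 hour 50 minutes layover in Nordhavn → 16:18 UTC.
Add 14 hours 23 minutes leg 4 → 06:41 UTC (Dec 7).
Eucla is UTC+8:45, so local arrival = 06:41 + 8:45 = 15:26 on Dec 7.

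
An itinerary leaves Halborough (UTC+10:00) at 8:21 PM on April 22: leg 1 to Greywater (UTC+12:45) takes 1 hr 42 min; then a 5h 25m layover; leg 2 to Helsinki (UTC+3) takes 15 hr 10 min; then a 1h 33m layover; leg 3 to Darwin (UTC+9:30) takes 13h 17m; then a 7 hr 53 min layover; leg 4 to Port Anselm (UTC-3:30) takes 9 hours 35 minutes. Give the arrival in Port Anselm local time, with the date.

1:26 PM on April 24

Convert departure to UTC: 8:21 PM − 10:00 = 10:21 AM UTC on Apr 22.
Add 1 hour and 42 minutes leg 1 → 12:03 PM UTC.
Add 5 hours 25 minutes layover in Greywater → 5:28 PM UTC.
Add 15 hours and 10 minutes leg 2 → 8:38 AM UTC (Apr 23).
Add 1 hour 33 minutes layover in Helsinki → 10:11 AM UTC.
Add 13 hours and 17 minutes leg 3 → 11:28 PM UTC.
Add 7 hours 53 minutes layover in Darwin → 7:21 AM UTC (Apr 24).
Add 9 hours and 35 minutes leg 4 → 4:56 PM UTC.
Port Anselm is UTC−3:30, so local arrival = 4:56 PM − 3:30 = 1:26 PM on Apr 24.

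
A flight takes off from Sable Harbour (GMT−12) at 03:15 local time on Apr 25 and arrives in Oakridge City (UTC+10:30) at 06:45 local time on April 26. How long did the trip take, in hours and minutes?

5 hours

Departure in UTC: 03:15 + 12:00 = 15:15 on Apr 25.
Arrival in UTC: 06:45 − 10:30 = 20:15 on Apr 25.
Elapsed = 20:15 − 15:15 = 5 hours.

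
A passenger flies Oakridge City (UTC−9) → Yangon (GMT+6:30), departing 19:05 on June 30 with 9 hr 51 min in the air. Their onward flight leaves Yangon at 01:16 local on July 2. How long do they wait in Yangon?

Convert departure to UTC: 19:05 + 9:00 = 04:05 UTC on Jul 1.
Add 9 hours and 51 minutes flight time → 13:56 UTC.
Yangon is UTC+6:30, so local arrival = 13:56 + 6:30 = 20:26 on Jul 1.
Layover = 01:16 − 20:26 (+1 day) = 4 hours 50 minutes.

4 hours 50 minutes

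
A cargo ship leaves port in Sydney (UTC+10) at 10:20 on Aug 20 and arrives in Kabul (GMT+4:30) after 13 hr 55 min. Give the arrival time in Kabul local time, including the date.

Convert departure to UTC: 10:20 − 10:00 = 00:20 UTC on Aug 20.
Add 13 hours 55 minutes travel time → 14:15 UTC.
Kabul is UTC+4:30, so local arrival = 14:15 + 4:30 = 18:45 on Aug 20.

18:45 on Aug 20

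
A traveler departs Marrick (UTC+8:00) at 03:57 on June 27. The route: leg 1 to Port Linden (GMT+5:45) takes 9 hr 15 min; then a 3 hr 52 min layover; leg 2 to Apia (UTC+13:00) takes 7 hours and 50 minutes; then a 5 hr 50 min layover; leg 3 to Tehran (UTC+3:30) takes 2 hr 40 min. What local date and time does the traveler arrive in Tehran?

Convert departure to UTC: 03:57 − 8:00 = 19:57 UTC on Jun 26.
Add 9 hours 15 minutes leg 1 → 05:12 UTC (Jun 27).
Add 3 hours 52 minutes layover in Port Linden → 09:04 UTC.
Add 7 hours 50 minutes leg 2 → 16:54 UTC.
Add 5 hours and 50 minutes layover in Apia → 22:44 UTC.
Add 2 hours and 40 minutes leg 3 → 01:24 UTC (Jun 28).
Tehran is UTC+3:30, so local arrival = 01:24 + 3:30 = 04:54 on Jun 28.

04:54 on June 28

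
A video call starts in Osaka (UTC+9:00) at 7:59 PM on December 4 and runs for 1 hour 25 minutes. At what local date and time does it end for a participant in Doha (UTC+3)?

Convert start to UTC: 7:59 PM − 9:00 = 10:59 AM UTC on Dec 4.
Add 1 hour 25 minutes duration → 12:24 PM UTC.
Doha is UTC+3:00, so local end time = 12:24 PM + 3:00 = 3:24 PM on Dec 4.

3:24 PM on December 4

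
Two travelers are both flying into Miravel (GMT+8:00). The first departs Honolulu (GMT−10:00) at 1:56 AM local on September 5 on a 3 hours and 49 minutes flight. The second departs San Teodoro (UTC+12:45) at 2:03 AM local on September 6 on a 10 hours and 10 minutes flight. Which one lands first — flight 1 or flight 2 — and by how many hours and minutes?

the first, by 7 hours 43 minutes

Flight 1 in UTC: 1:56 AM + 10:00 = 11:56 AM on Sep 5.
+3 hours and 49 minutes → arrive 3:45 PM UTC on Sep 5.
Flight 2 in UTC: 2:03 AM − 12:45 = 1:18 PM on Sep 5.
+10 hours 10 minutes → arrive 11:28 PM UTC on Sep 5.
Flight 1 lands earlier by 7 hours 43 minutes.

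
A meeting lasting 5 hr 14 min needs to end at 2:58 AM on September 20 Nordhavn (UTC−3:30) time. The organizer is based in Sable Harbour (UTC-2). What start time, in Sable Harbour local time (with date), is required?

Target end time in UTC: 2:58 AM + 3:30 = 6:28 AM on Sep 20.
Subtract 5 hours and 14 minutes → start 1:14 AM UTC on Sep 20.
Sable Harbour is UTC−2:00: 1:14 AM − 2:00 = 11:14 PM on Sep 19.

11:14 PM on September 19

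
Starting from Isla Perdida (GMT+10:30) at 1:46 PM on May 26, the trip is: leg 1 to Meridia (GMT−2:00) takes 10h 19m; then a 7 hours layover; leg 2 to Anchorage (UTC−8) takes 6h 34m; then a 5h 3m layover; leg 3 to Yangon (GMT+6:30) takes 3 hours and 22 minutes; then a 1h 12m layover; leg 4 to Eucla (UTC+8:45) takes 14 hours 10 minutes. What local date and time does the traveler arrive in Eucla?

Convert departure to UTC: 1:46 PM − 10:30 = 3:16 AM UTC on May 26.
Add 10 hours 19 minutes leg 1 → 1:35 PM UTC.
Add 7 hours layover in Meridia → 8:35 PM UTC.
Add 6 hours and 34 minutes leg 2 → 3:09 AM UTC (May 27).
Add 5 hours 3 minutes layover in Anchorage → 8:12 AM UTC.
Add 3 hours 22 minutes leg 3 → 11:34 AM UTC.
Add 1 hour and 12 minutes layover in Yangon → 12:46 PM UTC.
Add 14 hours and 10 minutes leg 4 → 2:56 AM UTC (May 28).
Eucla is UTC+8:45, so local arrival = 2:56 AM + 8:45 = 11:41 AM on May 28.

11:41 AM on May 28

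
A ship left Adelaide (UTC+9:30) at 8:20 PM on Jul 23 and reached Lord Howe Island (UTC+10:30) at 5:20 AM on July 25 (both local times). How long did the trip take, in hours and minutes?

Lord Howe Island is 1:00 ahead of Adelaide.
Clock-face elapsed time (ignoring zones) is 33 hours.
Actual elapsed = 33 hours − 1:00 = 32 hours.

32 hours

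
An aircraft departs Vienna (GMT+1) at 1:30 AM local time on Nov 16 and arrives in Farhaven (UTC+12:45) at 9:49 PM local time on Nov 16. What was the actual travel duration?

Departure in UTC: 1:30 AM − 1:00 = 12:30 AM on Nov 16.
Arrival in UTC: 9:49 PM − 12:45 = 9:04 AM on Nov 16.
Elapsed = 9:04 AM − 12:30 AM = 8 hours 34 minutes.

8 hours 34 minutes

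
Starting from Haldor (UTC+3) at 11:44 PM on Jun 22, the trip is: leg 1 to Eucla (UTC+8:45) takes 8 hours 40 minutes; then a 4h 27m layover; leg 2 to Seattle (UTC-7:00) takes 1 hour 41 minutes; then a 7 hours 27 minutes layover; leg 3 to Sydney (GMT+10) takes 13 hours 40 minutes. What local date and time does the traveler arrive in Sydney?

6:39 PM on June 24

Convert departure to UTC: 11:44 PM − 3:00 = 8:44 PM UTC on Jun 22.
Add 8 hours 40 minutes leg 1 → 5:24 AM UTC (Jun 23).
Add 4 hours and 27 minutes layover in Eucla → 9:51 AM UTC.
Add 1 hour and 41 minutes leg 2 → 11:32 AM UTC.
Add 7 hours 27 minutes layover in Seattle → 6:59 PM UTC.
Add 13 hours and 40 minutes leg 3 → 8:39 AM UTC (Jun 24).
Sydney is UTC+10:00, so local arrival = 8:39 AM + 10:00 = 6:39 PM on Jun 24.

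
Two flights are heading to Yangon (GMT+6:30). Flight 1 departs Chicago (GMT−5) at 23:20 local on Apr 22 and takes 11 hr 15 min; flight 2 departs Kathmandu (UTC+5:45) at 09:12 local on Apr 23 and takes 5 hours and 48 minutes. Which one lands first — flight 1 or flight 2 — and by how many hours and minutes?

the second, by 6 hours 20 minutes

Flight 1 in UTC: 23:20 + 5:00 = 04:20 on Apr 23.
+11 hours and 15 minutes → arrive 15:35 UTC on Apr 23.
Flight 2 in UTC: 09:12 − 5:45 = 03:27 on Apr 23.
+5 hours 48 minutes → arrive 09:15 UTC on Apr 23.
Flight 2 lands earlier by 6 hours 20 minutes.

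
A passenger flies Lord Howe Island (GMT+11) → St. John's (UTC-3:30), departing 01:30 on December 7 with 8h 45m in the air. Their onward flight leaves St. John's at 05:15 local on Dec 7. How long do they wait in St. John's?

Convert departure to UTC: 01:30 − 11:00 = 14:30 UTC on Dec 6.
Add 8 hours and 45 minutes flight time → 23:15 UTC.
St. John's is UTC−3:30, so local arrival = 23:15 − 3:30 = 19:45 on Dec 6.
Layover = 05:15 − 19:45 (+1 day) = 9 hours 30 minutes.

9 hours 30 minutes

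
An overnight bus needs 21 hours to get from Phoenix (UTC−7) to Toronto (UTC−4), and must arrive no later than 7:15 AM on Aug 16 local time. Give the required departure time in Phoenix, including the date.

Target arrival in UTC: 7:15 AM + 4:00 = 11:15 AM on Aug 16.
Subtract 21 hours → departure 2:15 PM UTC on Aug 15.
Phoenix is UTC−7:00: 2:15 PM − 7:00 = 7:15 AM on Aug 15.

7:15 AM on August 15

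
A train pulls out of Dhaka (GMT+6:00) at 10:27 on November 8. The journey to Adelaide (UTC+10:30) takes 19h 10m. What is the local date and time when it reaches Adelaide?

10:07 on November 9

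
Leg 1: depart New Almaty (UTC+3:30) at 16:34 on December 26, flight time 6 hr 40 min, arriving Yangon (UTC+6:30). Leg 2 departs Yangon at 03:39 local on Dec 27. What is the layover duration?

Convert departure to UTC: 16:34 − 3:30 = 13:04 UTC on Dec 26.
Add 6 hours 40 minutes flight time → 19:44 UTC.
Yangon is UTC+6:30, so local arrival = 19:44 + 6:30 = 02:14 on Dec 27.
Layover = 03:39 − 02:14 = 1 hour 25 minutes.

1 hour 25 minutes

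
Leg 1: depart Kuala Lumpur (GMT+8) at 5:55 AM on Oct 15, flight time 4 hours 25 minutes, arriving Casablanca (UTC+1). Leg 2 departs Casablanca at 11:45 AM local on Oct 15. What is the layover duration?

Convert departure to UTC: 5:55 AM − 8:00 = 9:55 PM UTC on Oct 14.
Add 4 hours 25 minutes flight time → 2:20 AM UTC (Oct 15).
Casablanca is UTC+1:00, so local arrival = 2:20 AM + 1:00 = 3:20 AM on Oct 15.
Layover = 11:45 AM − 3:20 AM = 8 hours 25 minutes.

8 hours 25 minutes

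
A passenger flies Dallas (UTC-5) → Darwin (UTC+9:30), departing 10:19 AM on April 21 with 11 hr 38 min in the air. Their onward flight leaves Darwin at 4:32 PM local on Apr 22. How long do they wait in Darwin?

Convert departure to UTC: 10:19 AM + 5:00 = 3:19 PM UTC on Apr 21.
Add 11 hours 38 minutes flight time → 2:57 AM UTC (Apr 22).
Darwin is UTC+9:30, so local arrival = 2:57 AM + 9:30 = 12:27 PM on Apr 22.
Layover = 4:32 PM − 12:27 PM = 4 hours 5 minutes.

4 hours 5 minutes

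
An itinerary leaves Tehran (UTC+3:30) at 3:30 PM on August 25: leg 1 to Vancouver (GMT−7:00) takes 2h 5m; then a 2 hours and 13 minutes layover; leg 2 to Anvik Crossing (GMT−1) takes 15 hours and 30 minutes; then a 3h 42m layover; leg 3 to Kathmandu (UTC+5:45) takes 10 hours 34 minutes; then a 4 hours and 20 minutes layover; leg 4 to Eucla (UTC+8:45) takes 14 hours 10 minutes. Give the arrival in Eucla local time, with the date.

1:19 AM on Aug 28

Convert departure to UTC: 3:30 PM − 3:30 = 12:00 PM UTC on Aug 25.
Add 2 hours 5 minutes leg 1 → 2:05 PM UTC.
Add 2 hours and 13 minutes layover in Vancouver → 4:18 PM UTC.
Add 15 hours and 30 minutes leg 2 → 7:48 AM UTC (Aug 26).
Add 3 hours 42 minutes layover in Anvik Crossing → 11:30 AM UTC.
Add 10 hours and 34 minutes leg 3 → 10:04 PM UTC.
Add 4 hours 20 minutes layover in Kathmandu → 2:24 AM UTC (Aug 27).
Add 14 hours and 10 minutes leg 4 → 4:34 PM UTC.
Eucla is UTC+8:45, so local arrival = 4:34 PM + 8:45 = 1:19 AM on Aug 28.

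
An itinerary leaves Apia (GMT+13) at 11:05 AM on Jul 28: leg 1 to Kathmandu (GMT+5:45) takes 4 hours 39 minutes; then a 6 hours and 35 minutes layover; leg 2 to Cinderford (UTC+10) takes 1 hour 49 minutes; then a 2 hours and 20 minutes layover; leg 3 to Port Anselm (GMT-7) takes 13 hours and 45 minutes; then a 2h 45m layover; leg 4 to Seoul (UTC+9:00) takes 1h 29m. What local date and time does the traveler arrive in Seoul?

4:27 PM on July 29

Convert departure to UTC: 11:05 AM − 13:00 = 10:05 PM UTC on Jul 27.
Add 4 hours and 39 minutes leg 1 → 2:44 AM UTC (Jul 28).
Add 6 hours and 35 minutes layover in Kathmandu → 9:19 AM UTC.
Add 1 hour 49 minutes leg 2 → 11:08 AM UTC.
Add 2 hours and 20 minutes layover in Cinderford → 1:28 PM UTC.
Add 13 hours 45 minutes leg 3 → 3:13 AM UTC (Jul 29).
Add 2 hours 45 minutes layover in Port Anselm → 5:58 AM UTC.
Add 1 hour and 29 minutes leg 4 → 7:27 AM UTC.
Seoul is UTC+9:00, so local arrival = 7:27 AM + 9:00 = 4:27 PM on Jul 29.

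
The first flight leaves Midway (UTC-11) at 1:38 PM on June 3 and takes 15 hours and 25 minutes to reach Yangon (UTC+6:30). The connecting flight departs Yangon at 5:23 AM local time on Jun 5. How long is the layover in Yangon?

Convert departure to UTC: 1:38 PM + 11:00 = 12:38 AM UTC on Jun 4.
Add 15 hours 25 minutes flight time → 4:03 PM UTC.
Yangon is UTC+6:30, so local arrival = 4:03 PM + 6:30 = 10:33 PM on Jun 4.
Layover = 5:23 AM − 10:33 PM (+1 day) = 6 hours 50 minutes.

6 hours 50 minutes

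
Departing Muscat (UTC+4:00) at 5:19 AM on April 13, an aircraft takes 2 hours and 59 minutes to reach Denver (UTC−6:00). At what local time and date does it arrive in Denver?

Convert departure to UTC: 5:19 AM − 4:00 = 1:19 AM UTC on Apr 13.
Add 2 hours 59 minutes travel time → 4:18 AM UTC.
Denver is UTC−6:00, so local arrival = 4:18 AM − 6:00 = 10:18 PM on Apr 12.

10:18 PM on April 12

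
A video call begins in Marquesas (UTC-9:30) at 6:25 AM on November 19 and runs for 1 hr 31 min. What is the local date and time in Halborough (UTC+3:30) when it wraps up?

8:56 PM on Nov 19

Convert start to UTC: 6:25 AM + 9:30 = 3:55 PM UTC on Nov 19.
Add 1 hour and 31 minutes duration → 5:26 PM UTC.
Halborough is UTC+3:30, so local end time = 5:26 PM + 3:30 = 8:56 PM on Nov 19.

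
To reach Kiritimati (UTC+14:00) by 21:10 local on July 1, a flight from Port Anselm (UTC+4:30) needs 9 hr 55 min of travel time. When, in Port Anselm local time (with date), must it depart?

01:45 on Jul 1

Target arrival in UTC: 21:10 − 14:00 = 07:10 on Jul 1.
Subtract 9 hours and 55 minutes → departure 21:15 UTC on Jun 30.
Port Anselm is UTC+4:30: 21:15 + 4:30 = 01:45 on Jul 1.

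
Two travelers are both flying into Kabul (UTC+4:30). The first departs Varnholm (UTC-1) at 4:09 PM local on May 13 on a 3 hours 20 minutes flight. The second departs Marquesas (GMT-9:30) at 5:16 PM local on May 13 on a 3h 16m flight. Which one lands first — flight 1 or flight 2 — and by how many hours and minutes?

Flight 1 in UTC: 4:09 PM + 1:00 = 5:09 PM on May 13.
+3 hours and 20 minutes → arrive 8:29 PM UTC on May 13.
Flight 2 in UTC: 5:16 PM + 9:30 = 2:46 AM on May 14.
+3 hours 16 minutes → arrive 6:02 AM UTC on May 14.
Flight 1 lands earlier by 9 hours 33 minutes.

the first, by 9 hours 33 minutes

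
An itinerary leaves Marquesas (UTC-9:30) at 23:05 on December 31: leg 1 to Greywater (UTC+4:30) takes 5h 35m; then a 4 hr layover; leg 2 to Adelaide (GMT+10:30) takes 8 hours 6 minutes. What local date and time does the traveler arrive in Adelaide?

Convert departure to UTC: 23:05 + 9:30 = 08:35 UTC on Jan 1.
Add 5 hours 35 minutes leg 1 → 14:10 UTC.
Add 4 hours layover in Greywater → 18:10 UTC.
Add 8 hours 6 minutes leg 2 → 02:16 UTC (Jan 2).
Adelaide is UTC+10:30, so local arrival = 02:16 + 10:30 = 12:46 on Jan 2.

12:46 on January 2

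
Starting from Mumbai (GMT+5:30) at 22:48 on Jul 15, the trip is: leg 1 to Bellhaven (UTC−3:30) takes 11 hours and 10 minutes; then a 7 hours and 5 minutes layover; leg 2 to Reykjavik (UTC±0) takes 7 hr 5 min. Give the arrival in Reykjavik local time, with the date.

Convert departure to UTC: 22:48 − 5:30 = 17:18 UTC on Jul 15.
Add 11 hours 10 minutes leg 1 → 04:28 UTC (Jul 16).
Add 7 hours and 5 minutes layover in Bellhaven → 11:33 UTC.
Add 7 hours and 5 minutes leg 2 → 18:38 UTC.
Reykjavik is UTC+0, so local arrival is the same: 18:38 on Jul 16.

18:38 on July 16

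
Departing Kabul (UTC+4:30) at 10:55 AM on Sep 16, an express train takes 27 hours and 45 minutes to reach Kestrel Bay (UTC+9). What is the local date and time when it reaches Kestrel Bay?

7:10 PM on Sep 17

Convert departure to UTC: 10:55 AM − 4:30 = 6:25 AM UTC on Sep 16.
Add 27 hours and 45 minutes travel time → 10:10 AM UTC (Sep 17).
Kestrel Bay is UTC+9:00, so local arrival = 10:10 AM + 9:00 = 7:10 PM on Sep 17.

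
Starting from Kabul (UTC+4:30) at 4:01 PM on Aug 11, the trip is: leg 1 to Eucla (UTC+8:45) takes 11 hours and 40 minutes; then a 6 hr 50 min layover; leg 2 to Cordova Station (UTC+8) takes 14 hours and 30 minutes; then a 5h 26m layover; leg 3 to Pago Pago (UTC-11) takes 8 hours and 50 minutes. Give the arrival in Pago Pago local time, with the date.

Convert departure to UTC: 4:01 PM − 4:30 = 11:31 AM UTC on Aug 11.
Add 11 hours and 40 minutes leg 1 → 11:11 PM UTC.
Add 6 hours and 50 minutes layover in Eucla → 6:01 AM UTC (Aug 12).
Add 14 hours 30 minutes leg 2 → 8:31 PM UTC.
Add 5 hours 26 minutes layover in Cordova Station → 1:57 AM UTC (Aug 13).
Add 8 hours 50 minutes leg 3 → 10:47 AM UTC.
Pago Pago is UTC−11:00, so local arrival = 10:47 AM − 11:00 = 11:47 PM on Aug 12.

11:47 PM on Aug 12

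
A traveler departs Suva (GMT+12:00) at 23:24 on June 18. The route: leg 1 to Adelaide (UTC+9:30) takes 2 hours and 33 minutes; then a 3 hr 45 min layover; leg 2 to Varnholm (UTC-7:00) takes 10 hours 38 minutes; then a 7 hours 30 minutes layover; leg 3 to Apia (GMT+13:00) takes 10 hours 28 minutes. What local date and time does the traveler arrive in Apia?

Convert departure to UTC: 23:24 − 12:00 = 11:24 UTC on Jun 18.
Add 2 hours and 33 minutes leg 1 → 13:57 UTC.
Add 3 hours 45 minutes layover in Adelaide → 17:42 UTC.
Add 10 hours and 38 minutes leg 2 → 04:20 UTC (Jun 19).
Add 7 hours and 30 minutes layover in Varnholm → 11:50 UTC.
Add 10 hours 28 minutes leg 3 → 22:18 UTC.
Apia is UTC+13:00, so local arrival = 22:18 + 13:00 = 11:18 on Jun 20.

11:18 on Jun 20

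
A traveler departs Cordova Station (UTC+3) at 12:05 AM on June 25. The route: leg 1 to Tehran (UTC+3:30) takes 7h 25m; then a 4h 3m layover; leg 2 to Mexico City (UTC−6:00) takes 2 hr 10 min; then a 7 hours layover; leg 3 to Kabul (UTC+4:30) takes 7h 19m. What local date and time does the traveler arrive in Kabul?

5:32 AM on June 26

Convert departure to UTC: 12:05 AM − 3:00 = 9:05 PM UTC on Jun 24.
Add 7 hours 25 minutes leg 1 → 4:30 AM UTC (Jun 25).
Add 4 hours 3 minutes layover in Tehran → 8:33 AM UTC.
Add 2 hours 10 minutes leg 2 → 10:43 AM UTC.
Add 7 hours layover in Mexico City → 5:43 PM UTC.
Add 7 hours 19 minutes leg 3 → 1:02 AM UTC (Jun 26).
Kabul is UTC+4:30, so local arrival = 1:02 AM + 4:30 = 5:32 AM on Jun 26.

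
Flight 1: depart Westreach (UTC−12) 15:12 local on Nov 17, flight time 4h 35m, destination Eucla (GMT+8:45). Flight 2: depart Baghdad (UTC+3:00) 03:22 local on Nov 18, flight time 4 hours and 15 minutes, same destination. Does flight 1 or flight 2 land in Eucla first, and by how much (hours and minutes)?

the second, by 3 hours 10 minutes

Flight 1 in UTC: 15:12 + 12:00 = 03:12 on Nov 18.
+4 hours 35 minutes → arrive 07:47 UTC on Nov 18.
Flight 2 in UTC: 03:22 − 3:00 = 00:22 on Nov 18.
+4 hours 15 minutes → arrive 04:37 UTC on Nov 18.
Flight 2 lands earlier by 3 hours 10 minutes.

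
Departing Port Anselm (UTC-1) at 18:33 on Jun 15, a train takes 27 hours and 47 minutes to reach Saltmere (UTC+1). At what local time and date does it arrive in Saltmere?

Convert departure to UTC: 18:33 + 1:00 = 19:33 UTC on Jun 15.
Add 27 hours and 47 minutes travel time → 23:20 UTC (Jun 16).
Saltmere is UTC+1:00, so local arrival = 23:20 + 1:00 = 00:20 on Jun 17.

00:20 on Jun 17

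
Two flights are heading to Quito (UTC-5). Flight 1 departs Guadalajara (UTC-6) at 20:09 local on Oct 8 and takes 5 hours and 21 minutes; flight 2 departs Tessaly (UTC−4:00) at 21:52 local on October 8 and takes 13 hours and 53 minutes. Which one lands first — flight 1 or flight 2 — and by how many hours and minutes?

the first, by 8 hours 15 minutes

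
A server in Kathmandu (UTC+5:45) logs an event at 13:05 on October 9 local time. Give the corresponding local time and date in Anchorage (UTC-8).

23:20 on Oct 8

In UTC: 13:05 − 5:45 = 07:20 on Oct 9.
Anchorage is UTC−8:00: 07:20 − 8:00 = 23:20 on Oct 8.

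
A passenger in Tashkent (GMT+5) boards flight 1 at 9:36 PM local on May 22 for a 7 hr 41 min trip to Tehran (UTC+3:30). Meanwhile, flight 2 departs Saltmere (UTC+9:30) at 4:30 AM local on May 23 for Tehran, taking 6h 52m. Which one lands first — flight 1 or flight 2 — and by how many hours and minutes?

the first, by 1 hour 35 minutes

Flight 1 in UTC: 9:36 PM − 5:00 = 4:36 PM on May 22.
+7 hours 41 minutes → arrive 12:17 AM UTC on May 23.
Flight 2 in UTC: 4:30 AM − 9:30 = 7:00 PM on May 22.
+6 hours and 52 minutes → arrive 1:52 AM UTC on May 23.
Flight 1 lands earlier by 1 hour 35 minutes.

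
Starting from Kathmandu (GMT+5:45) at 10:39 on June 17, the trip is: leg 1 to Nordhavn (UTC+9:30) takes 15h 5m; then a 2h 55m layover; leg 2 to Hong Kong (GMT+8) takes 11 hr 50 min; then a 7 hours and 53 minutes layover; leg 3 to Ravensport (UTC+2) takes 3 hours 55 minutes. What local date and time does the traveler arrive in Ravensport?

Convert departure to UTC: 10:39 − 5:45 = 04:54 UTC on Jun 17.
Add 15 hours and 5 minutes leg 1 → 19:59 UTC.
Add 2 hours and 55 minutes layover in Nordhavn → 22:54 UTC.
Add 11 hours 50 minutes leg 2 → 10:44 UTC (Jun 18).
Add 7 hours and 53 minutes layover in Hong Kong → 18:37 UTC.
Add 3 hours 55 minutes leg 3 → 22:32 UTC.
Ravensport is UTC+2:00, so local arrival = 22:32 + 2:00 = 00:32 on Jun 19.

00:32 on June 19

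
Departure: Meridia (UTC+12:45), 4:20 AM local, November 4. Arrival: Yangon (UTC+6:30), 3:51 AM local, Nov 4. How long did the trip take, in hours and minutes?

Departure in UTC: 4:20 AM − 12:45 = 3:35 PM on Nov 3.
Arrival in UTC: 3:51 AM − 6:30 = 9:21 PM on Nov 3.
Elapsed = 9:21 PM − 3:35 PM = 5 hours 46 minutes.

5 hours 46 minutes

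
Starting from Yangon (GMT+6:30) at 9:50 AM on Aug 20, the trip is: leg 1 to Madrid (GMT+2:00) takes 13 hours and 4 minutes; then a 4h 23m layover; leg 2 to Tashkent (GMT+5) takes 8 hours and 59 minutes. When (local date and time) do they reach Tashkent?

10:46 AM on August 21

Convert departure to UTC: 9:50 AM − 6:30 = 3:20 AM UTC on Aug 20.
Add 13 hours 4 minutes leg 1 → 4:24 PM UTC.
Add 4 hours and 23 minutes layover in Madrid → 8:47 PM UTC.
Add 8 hours and 59 minutes leg 2 → 5:46 AM UTC (Aug 21).
Tashkent is UTC+5:00, so local arrival = 5:46 AM + 5:00 = 10:46 AM on Aug 21.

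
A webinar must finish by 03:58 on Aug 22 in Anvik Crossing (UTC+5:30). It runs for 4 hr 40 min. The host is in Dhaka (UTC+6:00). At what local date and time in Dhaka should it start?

Target end time in UTC: 03:58 − 5:30 = 22:28 on Aug 21.
Subtract 4 hours 40 minutes → start 17:48 UTC on Aug 21.
Dhaka is UTC+6:00: 17:48 + 6:00 = 23:48 on Aug 21.

23:48 on August 21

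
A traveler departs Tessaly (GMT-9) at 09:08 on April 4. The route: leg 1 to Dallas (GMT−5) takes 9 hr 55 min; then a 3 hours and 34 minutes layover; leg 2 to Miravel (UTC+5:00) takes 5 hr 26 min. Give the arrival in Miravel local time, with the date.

18:03 on April 5

Convert departure to UTC: 09:08 + 9:00 = 18:08 UTC on Apr 4.
Add 9 hours 55 minutes leg 1 → 04:03 UTC (Apr 5).
Add 3 hours 34 minutes layover in Dallas → 07:37 UTC.
Add 5 hours and 26 minutes leg 2 → 13:03 UTC.
Miravel is UTC+5:00, so local arrival = 13:03 + 5:00 = 18:03 on Apr 5.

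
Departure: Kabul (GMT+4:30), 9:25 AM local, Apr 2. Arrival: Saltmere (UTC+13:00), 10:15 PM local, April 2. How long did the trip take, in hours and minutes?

4 hours 20 minutes

Departure in UTC: 9:25 AM − 4:30 = 4:55 AM on Apr 2.
Arrival in UTC: 10:15 PM − 13:00 = 9:15 AM on Apr 2.
Elapsed = 9:15 AM − 4:55 AM = 4 hours 20 minutes.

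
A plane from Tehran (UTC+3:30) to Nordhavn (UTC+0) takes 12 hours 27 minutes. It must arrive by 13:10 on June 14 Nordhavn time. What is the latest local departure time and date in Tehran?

04:13 on Jun 14

Target arrival is already UTC: 13:10 on Jun 14.
Subtract 12 hours 27 minutes → departure 00:43 UTC on Jun 14.
Tehran is UTC+3:30: 00:43 + 3:30 = 04:13 on Jun 14.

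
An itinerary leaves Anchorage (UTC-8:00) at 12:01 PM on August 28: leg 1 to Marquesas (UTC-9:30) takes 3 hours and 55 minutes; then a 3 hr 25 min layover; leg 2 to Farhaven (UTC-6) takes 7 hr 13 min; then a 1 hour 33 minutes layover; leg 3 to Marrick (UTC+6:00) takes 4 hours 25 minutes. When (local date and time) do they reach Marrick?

10:32 PM on Aug 29

Convert departure to UTC: 12:01 PM + 8:00 = 8:01 PM UTC on Aug 28.
Add 3 hours 55 minutes leg 1 → 11:56 PM UTC.
Add 3 hours and 25 minutes layover in Marquesas → 3:21 AM UTC (Aug 29).
Add 7 hours and 13 minutes leg 2 → 10:34 AM UTC.
Add 1 hour 33 minutes layover in Farhaven → 12:07 PM UTC.
Add 4 hours 25 minutes leg 3 → 4:32 PM UTC.
Marrick is UTC+6:00, so local arrival = 4:32 PM + 6:00 = 10:32 PM on Aug 29.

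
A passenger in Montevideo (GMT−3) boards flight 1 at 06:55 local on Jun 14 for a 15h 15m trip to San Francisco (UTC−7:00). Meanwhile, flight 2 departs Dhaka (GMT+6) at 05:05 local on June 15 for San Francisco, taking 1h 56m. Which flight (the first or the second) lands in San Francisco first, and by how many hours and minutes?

the second, by 9 minutes

Flight 1 in UTC: 06:55 + 3:00 = 09:55 on Jun 14.
+15 hours 15 minutes → arrive 01:10 UTC on Jun 15.
Flight 2 in UTC: 05:05 − 6:00 = 23:05 on Jun 14.
+1 hour 56 minutes → arrive 01:01 UTC on Jun 15.
Flight 2 lands earlier by 9 minutes.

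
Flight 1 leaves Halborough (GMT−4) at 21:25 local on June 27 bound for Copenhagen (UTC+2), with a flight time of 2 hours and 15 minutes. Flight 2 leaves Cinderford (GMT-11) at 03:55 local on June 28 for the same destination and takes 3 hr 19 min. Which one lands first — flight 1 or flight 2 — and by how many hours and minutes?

the first, by 14 hours 34 minutes

Flight 1 in UTC: 21:25 + 4:00 = 01:25 on Jun 28.
+2 hours and 15 minutes → arrive 03:40 UTC on Jun 28.
Flight 2 in UTC: 03:55 + 11:00 = 14:55 on Jun 28.
+3 hours 19 minutes → arrive 18:14 UTC on Jun 28.
Flight 1 lands earlier by 14 hours 34 minutes.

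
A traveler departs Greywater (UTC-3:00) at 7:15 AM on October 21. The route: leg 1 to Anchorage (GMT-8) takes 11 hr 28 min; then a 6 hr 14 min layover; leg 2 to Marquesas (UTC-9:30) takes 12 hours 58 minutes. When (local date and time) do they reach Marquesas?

7:25 AM on October 22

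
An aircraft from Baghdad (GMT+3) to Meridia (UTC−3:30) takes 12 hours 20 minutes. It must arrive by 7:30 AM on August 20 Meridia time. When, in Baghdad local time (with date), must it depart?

1:40 AM on August 20

Target arrival in UTC: 7:30 AM + 3:30 = 11:00 AM on Aug 20.
Subtract 12 hours 20 minutes → departure 10:40 PM UTC on Aug 19.
Baghdad is UTC+3:00: 10:40 PM + 3:00 = 1:40 AM on Aug 20.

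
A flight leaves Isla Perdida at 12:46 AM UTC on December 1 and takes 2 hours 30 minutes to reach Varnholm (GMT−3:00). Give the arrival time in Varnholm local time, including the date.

12:16 AM on December 1

Departure is given in UTC: 12:46 AM on Dec 1.
Add 2 hours and 30 minutes → 3:16 AM UTC.
Varnholm is UTC−3:00: 3:16 AM − 3:00 = 12:16 AM on Dec 1.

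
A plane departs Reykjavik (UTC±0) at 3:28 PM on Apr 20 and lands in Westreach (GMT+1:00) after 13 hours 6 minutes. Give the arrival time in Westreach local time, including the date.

Reykjavik is at UTC+0, so departure is already 3:28 PM UTC on Apr 20.
Add 13 hours 6 minutes travel time → 4:34 AM UTC (Apr 21).
Westreach is UTC+1:00, so local arrival = 4:34 AM + 1:00 = 5:34 AM on Apr 21.

5:34 AM on Apr 21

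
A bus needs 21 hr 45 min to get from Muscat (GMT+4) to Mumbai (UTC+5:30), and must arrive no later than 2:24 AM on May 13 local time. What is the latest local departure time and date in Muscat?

Target arrival in UTC: 2:24 AM − 5:30 = 8:54 PM on May 12.
Subtract 21 hours 45 minutes → departure 11:09 PM UTC on May 11.
Muscat is UTC+4:00: 11:09 PM + 4:00 = 3:09 AM on May 12.

3:09 AM on May 12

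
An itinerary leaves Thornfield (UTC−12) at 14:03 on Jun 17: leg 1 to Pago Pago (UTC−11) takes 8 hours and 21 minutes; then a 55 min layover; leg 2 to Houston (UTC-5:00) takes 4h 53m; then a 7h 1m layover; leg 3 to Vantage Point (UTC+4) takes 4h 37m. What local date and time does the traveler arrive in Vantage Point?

07:50 on Jun 19

Convert departure to UTC: 14:03 + 12:00 = 02:03 UTC on Jun 18.
Add 8 hours 21 minutes leg 1 → 10:24 UTC.
Add 55 minutes layover in Pago Pago → 11:19 UTC.
Add 4 hours and 53 minutes leg 2 → 16:12 UTC.
Add 7 hours 1 minute layover in Houston → 23:13 UTC.
Add 4 hours 37 minutes leg 3 → 03:50 UTC (Jun 19).
Vantage Point is UTC+4:00, so local arrival = 03:50 + 4:00 = 07:50 on Jun 19.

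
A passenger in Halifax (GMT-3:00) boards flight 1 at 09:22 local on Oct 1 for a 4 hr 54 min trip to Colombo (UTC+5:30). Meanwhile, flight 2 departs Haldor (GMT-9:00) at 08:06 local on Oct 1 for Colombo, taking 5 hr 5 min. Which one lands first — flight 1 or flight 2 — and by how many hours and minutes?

the first, by 4 hours 55 minutes

Flight 1 in UTC: 09:22 + 3:00 = 12:22 on Oct 1.
+4 hours and 54 minutes → arrive 17:16 UTC on Oct 1.
Flight 2 in UTC: 08:06 + 9:00 = 17:06 on Oct 1.
+5 hours and 5 minutes → arrive 22:11 UTC on Oct 1.
Flight 1 lands earlier by 4 hours 55 minutes.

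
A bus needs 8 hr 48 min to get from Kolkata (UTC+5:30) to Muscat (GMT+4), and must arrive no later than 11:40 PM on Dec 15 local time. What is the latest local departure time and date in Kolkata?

4:22 PM on Dec 15

Target arrival in UTC: 11:40 PM − 4:00 = 7:40 PM on Dec 15.
Subtract 8 hours and 48 minutes → departure 10:52 AM UTC on Dec 15.
Kolkata is UTC+5:30: 10:52 AM + 5:30 = 4:22 PM on Dec 15.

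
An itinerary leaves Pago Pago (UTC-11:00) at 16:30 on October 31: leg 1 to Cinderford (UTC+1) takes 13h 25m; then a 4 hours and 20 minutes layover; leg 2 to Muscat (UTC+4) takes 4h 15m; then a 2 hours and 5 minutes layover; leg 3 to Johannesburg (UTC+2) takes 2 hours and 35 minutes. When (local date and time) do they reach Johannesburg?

08:10 on November 2

Convert departure to UTC: 16:30 + 11:00 = 03:30 UTC on Nov 1.
Add 13 hours and 25 minutes leg 1 → 16:55 UTC.
Add 4 hours 20 minutes layover in Cinderford → 21:15 UTC.
Add 4 hours 15 minutes leg 2 → 01:30 UTC (Nov 2).
Add 2 hours 5 minutes layover in Muscat → 03:35 UTC.
Add 2 hours and 35 minutes leg 3 → 06:10 UTC.
Johannesburg is UTC+2:00, so local arrival = 06:10 + 2:00 = 08:10 on Nov 2.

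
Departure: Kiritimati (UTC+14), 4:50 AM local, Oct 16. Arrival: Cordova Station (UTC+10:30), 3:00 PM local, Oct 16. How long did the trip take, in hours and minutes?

Departure in UTC: 4:50 AM − 14:00 = 2:50 PM on Oct 15.
Arrival in UTC: 3:00 PM − 10:30 = 4:30 AM on Oct 16.
Elapsed = 4:30 AM − 2:50 PM (+1 day) = 13 hours 40 minutes.

13 hours 40 minutes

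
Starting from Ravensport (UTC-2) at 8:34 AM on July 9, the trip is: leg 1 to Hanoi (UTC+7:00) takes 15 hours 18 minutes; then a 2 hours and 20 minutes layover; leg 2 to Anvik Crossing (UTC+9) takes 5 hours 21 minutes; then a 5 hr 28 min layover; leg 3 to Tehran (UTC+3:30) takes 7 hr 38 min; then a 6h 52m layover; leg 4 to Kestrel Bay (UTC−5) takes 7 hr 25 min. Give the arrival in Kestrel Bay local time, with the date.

7:56 AM on July 11

Convert departure to UTC: 8:34 AM + 2:00 = 10:34 AM UTC on Jul 9.
Add 15 hours and 18 minutes leg 1 → 1:52 AM UTC (Jul 10).
Add 2 hours and 20 minutes layover in Hanoi → 4:12 AM UTC.
Add 5 hours 21 minutes leg 2 → 9:33 AM UTC.
Add 5 hours and 28 minutes layover in Anvik Crossing → 3:01 PM UTC.
Add 7 hours and 38 minutes leg 3 → 10:39 PM UTC.
Add 6 hours 52 minutes layover in Tehran → 5:31 AM UTC (Jul 11).
Add 7 hours 25 minutes leg 4 → 12:56 PM UTC.
Kestrel Bay is UTC−5:00, so local arrival = 12:56 PM − 5:00 = 7:56 AM on Jul 11.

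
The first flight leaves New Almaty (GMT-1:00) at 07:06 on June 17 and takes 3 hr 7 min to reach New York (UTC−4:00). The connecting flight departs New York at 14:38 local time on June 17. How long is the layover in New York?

Convert departure to UTC: 07:06 + 1:00 = 08:06 UTC on Jun 17.
Add 3 hours and 7 minutes flight time → 11:13 UTC.
New York is UTC−4:00, so local arrival = 11:13 − 4:00 = 07:13 on Jun 17.
Layover = 14:38 − 07:13 = 7 hours 25 minutes.

7 hours 25 minutes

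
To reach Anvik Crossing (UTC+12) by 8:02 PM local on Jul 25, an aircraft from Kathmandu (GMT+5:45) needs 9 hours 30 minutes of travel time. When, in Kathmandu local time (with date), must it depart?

4:17 AM on July 25

Target arrival in UTC: 8:02 PM − 12:00 = 8:02 AM on Jul 25.
Subtract 9 hours 30 minutes → departure 10:32 PM UTC on Jul 24.
Kathmandu is UTC+5:45: 10:32 PM + 5:45 = 4:17 AM on Jul 25.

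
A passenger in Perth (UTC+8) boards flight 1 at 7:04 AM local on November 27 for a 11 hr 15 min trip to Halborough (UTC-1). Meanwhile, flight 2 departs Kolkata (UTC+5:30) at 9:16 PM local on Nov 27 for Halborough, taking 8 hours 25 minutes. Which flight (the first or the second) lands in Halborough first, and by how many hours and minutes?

Flight 1 in UTC: 7:04 AM − 8:00 = 11:04 PM on Nov 26.
+11 hours 15 minutes → arrive 10:19 AM UTC on Nov 27.
Flight 2 in UTC: 9:16 PM − 5:30 = 3:46 PM on Nov 27.
+8 hours and 25 minutes → arrive 12:11 AM UTC on Nov 28.
Flight 1 lands earlier by 13 hours 52 minutes.

the first, by 13 hours 52 minutes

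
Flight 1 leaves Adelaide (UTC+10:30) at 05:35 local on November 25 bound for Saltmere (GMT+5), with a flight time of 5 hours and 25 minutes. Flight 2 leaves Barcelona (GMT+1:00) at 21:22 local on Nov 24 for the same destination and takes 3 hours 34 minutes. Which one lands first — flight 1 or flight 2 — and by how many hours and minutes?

the second, by 34 minutes

Flight 1 in UTC: 05:35 − 10:30 = 19:05 on Nov 24.
+5 hours and 25 minutes → arrive 00:30 UTC on Nov 25.
Flight 2 in UTC: 21:22 − 1:00 = 20:22 on Nov 24.
+3 hours and 34 minutes → arrive 23:56 UTC on Nov 24.
Flight 2 lands earlier by 34 minutes.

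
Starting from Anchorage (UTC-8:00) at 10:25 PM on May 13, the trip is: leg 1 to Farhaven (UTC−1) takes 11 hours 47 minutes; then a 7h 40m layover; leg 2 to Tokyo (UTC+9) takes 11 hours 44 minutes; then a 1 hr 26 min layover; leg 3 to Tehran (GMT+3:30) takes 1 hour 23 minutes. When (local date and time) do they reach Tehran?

Convert departure to UTC: 10:25 PM + 8:00 = 6:25 AM UTC on May 14.
Add 11 hours and 47 minutes leg 1 → 6:12 PM UTC.
Add 7 hours 40 minutes layover in Farhaven → 1:52 AM UTC (May 15).
Add 11 hours and 44 minutes leg 2 → 1:36 PM UTC.
Add 1 hour and 26 minutes layover in Tokyo → 3:02 PM UTC.
Add 1 hour 23 minutes leg 3 → 4:25 PM UTC.
Tehran is UTC+3:30, so local arrival = 4:25 PM + 3:30 = 7:55 PM on May 15.

7:55 PM on May 15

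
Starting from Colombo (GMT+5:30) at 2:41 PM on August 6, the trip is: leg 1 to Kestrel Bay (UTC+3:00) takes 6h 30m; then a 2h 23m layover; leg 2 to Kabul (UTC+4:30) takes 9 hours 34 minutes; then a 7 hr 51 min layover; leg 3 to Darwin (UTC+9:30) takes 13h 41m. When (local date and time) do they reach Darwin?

10:40 AM on August 8

Convert departure to UTC: 2:41 PM − 5:30 = 9:11 AM UTC on Aug 6.
Add 6 hours 30 minutes leg 1 → 3:41 PM UTC.
Add 2 hours and 23 minutes layover in Kestrel Bay → 6:04 PM UTC.
Add 9 hours 34 minutes leg 2 → 3:38 AM UTC (Aug 7).
Add 7 hours 51 minutes layover in Kabul → 11:29 AM UTC.
Add 13 hours and 41 minutes leg 3 → 1:10 AM UTC (Aug 8).
Darwin is UTC+9:30, so local arrival = 1:10 AM + 9:30 = 10:40 AM on Aug 8.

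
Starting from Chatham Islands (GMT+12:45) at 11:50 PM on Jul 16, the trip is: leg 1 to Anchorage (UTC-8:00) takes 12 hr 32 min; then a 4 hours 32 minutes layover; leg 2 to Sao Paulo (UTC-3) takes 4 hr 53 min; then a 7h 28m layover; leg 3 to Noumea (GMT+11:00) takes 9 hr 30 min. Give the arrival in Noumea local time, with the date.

1:00 PM on July 18

Convert departure to UTC: 11:50 PM − 12:45 = 11:05 AM UTC on Jul 16.
Add 12 hours 32 minutes leg 1 → 11:37 PM UTC.
Add 4 hours and 32 minutes layover in Anchorage → 4:09 AM UTC (Jul 17).
Add 4 hours 53 minutes leg 2 → 9:02 AM UTC.
Add 7 hours 28 minutes layover in Sao Paulo → 4:30 PM UTC.
Add 9 hours 30 minutes leg 3 → 2:00 AM UTC (Jul 18).
Noumea is UTC+11:00, so local arrival = 2:00 AM + 11:00 = 1:00 PM on Jul 18.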